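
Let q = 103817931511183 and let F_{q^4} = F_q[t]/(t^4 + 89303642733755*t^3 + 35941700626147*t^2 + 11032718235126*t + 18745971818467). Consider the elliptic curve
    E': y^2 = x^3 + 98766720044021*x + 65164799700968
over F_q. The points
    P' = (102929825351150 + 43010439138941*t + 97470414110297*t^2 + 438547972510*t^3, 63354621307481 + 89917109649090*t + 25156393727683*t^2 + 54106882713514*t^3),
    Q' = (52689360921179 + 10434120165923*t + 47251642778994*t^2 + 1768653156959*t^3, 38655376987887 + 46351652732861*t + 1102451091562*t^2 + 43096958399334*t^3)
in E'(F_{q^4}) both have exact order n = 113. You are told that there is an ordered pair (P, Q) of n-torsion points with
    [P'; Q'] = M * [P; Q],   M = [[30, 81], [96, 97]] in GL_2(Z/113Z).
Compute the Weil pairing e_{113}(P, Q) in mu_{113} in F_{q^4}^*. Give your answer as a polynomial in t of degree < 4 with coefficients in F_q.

12579602172699 + 47709022086706*t + 63076153872190*t^2 + 78443900282091*t^3

Alternating bilinearity on E[113] (values in mu_{113} in F_{103817931511183^4}) gives e(P',Q') = e(P,Q)^det(M).
So e_{113}(P,Q) = e_{113}(P',Q')^{16}, since 106*16 = 1 mod 113.
7-bit Miller (1110001) on E'/F_{103817931511183} with a'=98766720044021, b'=65164799700968: accumulate tangent/chord ratios at Q'+S and P'+S'.
The quotient is 73613472029243 + 10493543181120*t + 85135962409711*t^2 + 94644863426390*t^3.
Hence e(P,Q) = 12579602172699 + 47709022086706*t + 63076153872190*t^2 + 78443900282091*t^3 in F_{103817931511183^4}^*.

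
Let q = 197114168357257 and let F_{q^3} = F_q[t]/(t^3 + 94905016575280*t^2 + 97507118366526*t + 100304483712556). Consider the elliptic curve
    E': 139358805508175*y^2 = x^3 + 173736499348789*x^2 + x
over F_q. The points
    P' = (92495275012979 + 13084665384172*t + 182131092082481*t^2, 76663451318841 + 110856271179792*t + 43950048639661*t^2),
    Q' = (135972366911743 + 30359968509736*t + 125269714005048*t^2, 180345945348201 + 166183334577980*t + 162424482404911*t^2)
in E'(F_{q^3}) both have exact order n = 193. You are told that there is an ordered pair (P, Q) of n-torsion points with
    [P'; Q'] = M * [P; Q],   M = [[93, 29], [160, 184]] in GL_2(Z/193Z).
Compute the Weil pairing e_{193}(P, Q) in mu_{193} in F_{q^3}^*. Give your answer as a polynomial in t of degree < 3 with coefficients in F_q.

134430383581888 + 186123001751795*t + 77663205241533*t^2

Since e_{193}(P,P)=e_{193}(Q,Q)=1 and e_{193}(Q,P)=e_{193}(P,Q)^{-1}, expanding e_{193}(93*P + 29*Q,160*P + 184*Q) leaves e(P,Q)^det(M).
Hence e(P,Q) = e(P',Q')^{37} where 37 = 120^{-1} mod 193.
Undo Montgomery via alpha=89440055422966, beta=33448846475342: (a',b')=(31206473951363,2101970812726) over F_{197114168357257}.
8-bit Miller (11000001) on E'/F_{197114168357257} with a'=31206473951363, b'=2101970812726: accumulate tangent/chord ratios at Q'+S and P'+S'.
So e_{193}(P',Q') = 53446373104930 + 160387110816431*t + 148323381335073*t^2.
e_{193}(P,Q) = (53446373104930 + 160387110816431*t + 148323381335073*t^2)^{37} = 134430383581888 + 186123001751795*t + 77663205241533*t^2.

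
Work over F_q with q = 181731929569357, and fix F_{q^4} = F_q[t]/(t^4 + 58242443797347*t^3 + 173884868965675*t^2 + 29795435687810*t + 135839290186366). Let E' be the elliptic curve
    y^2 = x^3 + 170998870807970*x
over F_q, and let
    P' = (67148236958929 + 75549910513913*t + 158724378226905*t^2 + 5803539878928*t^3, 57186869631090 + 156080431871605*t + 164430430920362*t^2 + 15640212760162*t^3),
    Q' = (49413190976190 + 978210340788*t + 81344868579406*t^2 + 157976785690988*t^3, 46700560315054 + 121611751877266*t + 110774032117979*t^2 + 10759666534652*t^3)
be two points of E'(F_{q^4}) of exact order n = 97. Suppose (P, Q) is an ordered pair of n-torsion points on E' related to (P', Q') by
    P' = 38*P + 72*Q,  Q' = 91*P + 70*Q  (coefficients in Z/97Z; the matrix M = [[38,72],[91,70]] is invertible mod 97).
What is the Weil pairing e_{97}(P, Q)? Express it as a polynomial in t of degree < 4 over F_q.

Alternating bilinearity on E[97] (values in mu_{97} in F_{181731929569357^4}) gives e(P',Q') = e(P,Q)^det(M).
det M = 38*70 - 72*91 = -3892 = 85 (mod 97); 85^{-1} = 8 (mod 97).
Miller loop for e_{97} over F_{181731929569357^4}: bits of 97 = 1100001; 6 double steps + 2 add steps, l/v at each.
The quotient is 73366984434363 + 6191711407747*t + 13038134030542*t^2 + 72699562300963*t^3.
e_{97}(P,Q) = (73366984434363 + 6191711407747*t + 13038134030542*t^2 + 72699562300963*t^3)^{8} = 28531093903398 + 108148449774471*t + 72063161792194*t^2 + 136816003288745*t^3.

28531093903398 + 108148449774471*t + 72063161792194*t^2 + 136816003288745*t^3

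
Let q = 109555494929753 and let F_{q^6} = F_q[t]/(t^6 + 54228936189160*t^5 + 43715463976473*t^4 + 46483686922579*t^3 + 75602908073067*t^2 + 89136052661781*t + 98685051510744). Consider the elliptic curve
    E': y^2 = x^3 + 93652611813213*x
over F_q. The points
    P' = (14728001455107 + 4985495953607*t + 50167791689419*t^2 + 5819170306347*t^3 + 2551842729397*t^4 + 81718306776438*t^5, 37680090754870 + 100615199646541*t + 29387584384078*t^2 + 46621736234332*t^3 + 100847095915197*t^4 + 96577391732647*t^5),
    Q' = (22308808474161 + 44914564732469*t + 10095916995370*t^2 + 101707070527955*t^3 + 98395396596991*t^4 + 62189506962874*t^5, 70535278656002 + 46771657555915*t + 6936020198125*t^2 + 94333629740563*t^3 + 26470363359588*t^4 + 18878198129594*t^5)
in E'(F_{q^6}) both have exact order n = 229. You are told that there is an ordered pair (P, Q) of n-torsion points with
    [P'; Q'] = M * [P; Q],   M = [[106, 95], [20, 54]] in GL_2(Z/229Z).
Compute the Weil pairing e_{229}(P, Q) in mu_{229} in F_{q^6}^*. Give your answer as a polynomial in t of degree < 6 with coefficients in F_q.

Alternating bilinearity on E[229] (values in mu_{229} in F_{109555494929753^6}) gives e(P',Q') = e(P,Q)^det(M).
Hence e(P,Q) = e(P',Q')^{73} where 73 = 160^{-1} mod 229.
Run Miller on y^2=x^3+93652611813213*x over F_{109555494929753}: ladder 11100101 (8 bits); e = f_P(D_Q)/f_Q(D_P).
So e_{229}(P',Q') = 82780902601939 + 29683262222357*t + 99440926065816*t^2 + 39306941550165*t^3 + 14747882297807*t^4 + 77575466990082*t^5.
Finally e_{229}(P,Q) = 77471683628666 + 80817936362370*t + 95631078378360*t^2 + 12868737882633*t^3 + 94926036707231*t^4 + 39277652420457*t^5.

77471683628666 + 80817936362370*t + 95631078378360*t^2 + 12868737882633*t^3 + 94926036707231*t^4 + 39277652420457*t^5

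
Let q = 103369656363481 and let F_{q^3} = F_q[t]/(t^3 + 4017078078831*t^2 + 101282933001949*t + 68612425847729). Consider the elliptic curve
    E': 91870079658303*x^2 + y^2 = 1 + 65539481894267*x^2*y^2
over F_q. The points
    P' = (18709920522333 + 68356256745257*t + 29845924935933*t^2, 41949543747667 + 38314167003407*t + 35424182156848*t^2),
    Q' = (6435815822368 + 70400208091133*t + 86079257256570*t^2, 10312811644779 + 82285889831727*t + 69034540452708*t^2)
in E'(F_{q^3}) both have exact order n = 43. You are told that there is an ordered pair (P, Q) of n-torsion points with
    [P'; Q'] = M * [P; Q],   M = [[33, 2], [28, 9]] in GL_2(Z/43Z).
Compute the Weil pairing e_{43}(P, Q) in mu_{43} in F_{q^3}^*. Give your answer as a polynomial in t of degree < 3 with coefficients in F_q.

e_{43}(aP+bQ,cP+dQ) = e_{43}(P,Q)^(ad-bc); with (a,b,c,d)=(33,2,28,9) this gives the det-43 law.
det M = 33*9 - 2*28 = 241 = 26 (mod 43); 26^{-1} = 5 (mod 43).
Edwards a_E,d_E -> Montgomery A=91203817672113,B=11992927102568 -> Weierstrass 6049871444148,63137346894713 via alpha=95148031167749,beta=6582649441009.
Run Miller on y^2=x^3+6049871444148*x+63137346894713 over F_{103369656363481}: ladder 101011 (6 bits); e = f_P(D_Q)/f_Q(D_P).
So e_{43}(P',Q') = 25846943113729 + 33001681925817*t + 35224952735081*t^2.
Hence e(P,Q) = 75491771521527 + 47497601680421*t + 39068665816029*t^2 in F_{103369656363481^3}^*.

75491771521527 + 47497601680421*t + 39068665816029*t^2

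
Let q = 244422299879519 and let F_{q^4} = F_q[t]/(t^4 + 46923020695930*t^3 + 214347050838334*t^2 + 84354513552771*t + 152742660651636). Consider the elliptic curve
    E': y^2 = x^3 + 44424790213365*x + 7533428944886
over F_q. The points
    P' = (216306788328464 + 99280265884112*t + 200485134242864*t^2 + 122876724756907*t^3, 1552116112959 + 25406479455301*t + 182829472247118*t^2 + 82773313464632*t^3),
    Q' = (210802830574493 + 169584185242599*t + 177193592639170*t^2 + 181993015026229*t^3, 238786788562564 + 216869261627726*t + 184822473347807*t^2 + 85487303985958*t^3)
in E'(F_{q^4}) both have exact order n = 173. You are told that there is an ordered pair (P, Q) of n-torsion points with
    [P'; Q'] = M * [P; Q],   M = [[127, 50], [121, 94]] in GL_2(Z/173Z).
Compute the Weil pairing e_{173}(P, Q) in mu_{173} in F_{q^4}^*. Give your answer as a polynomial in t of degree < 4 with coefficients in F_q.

The 173-Weil pairing on E[173] over F_{244422299879519} is alternating-bilinear: e_{173}(P',Q') = e_{173}(P,Q)^det(M).
Hence e(P,Q) = e(P',Q')^{29} where 29 = 6^{-1} mod 173.
Build f_{173,P'} and f_{173,Q'} via the 8-bit ladder of 173=10101101_2; evaluate at shifted divisors; quotient in F_{244422299879519^4}.
So e_{173}(P',Q') = 140759631235615 + 105626145618343*t + 63059071583440*t^2 + 242260247409598*t^3.
Finally e_{173}(P,Q) = 226097189559433 + 60715614399329*t + 61667399000210*t^2 + 56758890496956*t^3.

226097189559433 + 60715614399329*t + 61667399000210*t^2 + 56758890496956*t^3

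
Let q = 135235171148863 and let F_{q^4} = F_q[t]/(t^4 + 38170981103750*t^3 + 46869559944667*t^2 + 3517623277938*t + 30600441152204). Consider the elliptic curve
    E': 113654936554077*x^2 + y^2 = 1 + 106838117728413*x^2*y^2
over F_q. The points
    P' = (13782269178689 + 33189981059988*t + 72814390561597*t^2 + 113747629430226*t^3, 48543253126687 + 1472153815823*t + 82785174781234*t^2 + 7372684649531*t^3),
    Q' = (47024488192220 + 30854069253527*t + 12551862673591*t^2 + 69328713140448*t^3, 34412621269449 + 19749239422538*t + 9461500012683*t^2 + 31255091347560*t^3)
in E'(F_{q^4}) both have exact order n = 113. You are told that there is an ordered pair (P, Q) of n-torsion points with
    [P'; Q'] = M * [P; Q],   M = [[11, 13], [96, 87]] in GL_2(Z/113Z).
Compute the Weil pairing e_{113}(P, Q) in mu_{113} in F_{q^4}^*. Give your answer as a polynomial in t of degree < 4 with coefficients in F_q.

The 113-Weil pairing on E[113] over F_{135235171148863} is alternating-bilinear: e_{113}(P',Q') = e_{113}(P,Q)^det(M).
det M = 11*87 - 13*96 = -291 = 48 (mod 113); 48^{-1} = 73 (mod 113).
Map (x,y)_Ed via u=(1+y)/(1-y), v=(1+y)/((1-y)x) to Montgomery A=64472269167156,B=66285676089001; then to (a',b')=(86664610376151,81471180291597).
Double-and-add over 1110001: 7-1 doublings, 4-1 additions; each step l_{T,T}/v_{2T} or l_{T,P'}/v at Q'+S for random S.
So e_{113}(P',Q') = 107538465119149 + 21118342836282*t + 30340713286354*t^2 + 80891471457829*t^3.
Hence e(P,Q) = 91476235875932 + 88371032662742*t + 11261917748645*t^2 + 17239474158930*t^3 in F_{135235171148863^4}^*.

91476235875932 + 88371032662742*t + 11261917748645*t^2 + 17239474158930*t^3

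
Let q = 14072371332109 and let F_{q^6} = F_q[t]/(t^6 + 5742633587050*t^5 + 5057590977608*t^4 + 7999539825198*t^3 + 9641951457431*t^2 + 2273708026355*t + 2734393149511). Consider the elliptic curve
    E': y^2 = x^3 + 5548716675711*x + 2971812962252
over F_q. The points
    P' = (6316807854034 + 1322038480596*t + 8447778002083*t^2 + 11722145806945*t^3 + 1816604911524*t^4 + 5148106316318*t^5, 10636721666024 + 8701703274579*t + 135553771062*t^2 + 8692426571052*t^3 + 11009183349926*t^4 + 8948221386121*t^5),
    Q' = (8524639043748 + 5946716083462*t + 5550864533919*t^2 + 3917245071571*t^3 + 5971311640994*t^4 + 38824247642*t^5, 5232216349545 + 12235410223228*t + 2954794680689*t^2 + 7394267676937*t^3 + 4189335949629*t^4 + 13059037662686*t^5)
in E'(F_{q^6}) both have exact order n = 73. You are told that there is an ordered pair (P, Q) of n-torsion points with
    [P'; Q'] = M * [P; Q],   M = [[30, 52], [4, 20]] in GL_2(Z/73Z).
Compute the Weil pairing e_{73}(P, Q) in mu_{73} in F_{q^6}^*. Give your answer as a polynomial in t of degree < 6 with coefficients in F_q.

1907430210903 + 7678525693906*t + 2002759607484*t^2 + 9836654919176*t^3 + 3628109277912*t^4 + 4266986755777*t^5

e_{73}(aP+bQ,cP+dQ) = e_{73}(P,Q)^(ad-bc); with (a,b,c,d)=(30,52,4,20) this gives the det-73 law.
Hence e(P,Q) = e(P',Q')^{46} where 46 = 27^{-1} mod 73.
Build f_{73,P'} and f_{73,Q'} via the 7-bit ladder of 73=1001001_2; evaluate at shifted divisors; quotient in F_{14072371332109^6}.
Miller gives e_{73}(P',Q') = 11992570468031 + 9052016541289*t + 8468276268750*t^2 + 11267221008142*t^3 + 5669331865846*t^4 + 1548464370129*t^5 in F_{14072371332109^6}.
Hence e(P,Q) = 1907430210903 + 7678525693906*t + 2002759607484*t^2 + 9836654919176*t^3 + 3628109277912*t^4 + 4266986755777*t^5 in F_{14072371332109^6}^*.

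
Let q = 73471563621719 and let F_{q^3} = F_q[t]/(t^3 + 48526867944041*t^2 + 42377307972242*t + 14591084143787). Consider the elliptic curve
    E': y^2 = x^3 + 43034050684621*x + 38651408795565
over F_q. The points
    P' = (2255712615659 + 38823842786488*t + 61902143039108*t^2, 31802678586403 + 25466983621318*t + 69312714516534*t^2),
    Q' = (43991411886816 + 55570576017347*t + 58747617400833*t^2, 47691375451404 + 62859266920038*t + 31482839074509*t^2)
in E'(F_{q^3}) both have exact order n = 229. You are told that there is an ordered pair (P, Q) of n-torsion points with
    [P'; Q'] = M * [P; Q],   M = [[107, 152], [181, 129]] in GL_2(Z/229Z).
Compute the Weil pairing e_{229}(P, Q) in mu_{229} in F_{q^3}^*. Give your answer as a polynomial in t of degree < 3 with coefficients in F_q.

The 229-Weil pairing on E[229] over F_{73471563621719} is alternating-bilinear: e_{229}(P',Q') = e_{229}(P,Q)^det(M).
107*129 - 152*181 = -13709; reduced mod 229: det = 31, inverse 133.
8-bit Miller (11100101) on E'/F_{73471563621719} with a'=43034050684621, b'=38651408795565: accumulate tangent/chord ratios at Q'+S and P'+S'.
The quotient is 3637108882692 + 53948494612598*t + 10326448332278*t^2.
(3637108882692 + 53948494612598*t + 10326448332278*t^2)^{133} mod (73471563621719,f) = 42981644011747 + 26355092856730*t + 34299640873288*t^2.

42981644011747 + 26355092856730*t + 34299640873288*t^2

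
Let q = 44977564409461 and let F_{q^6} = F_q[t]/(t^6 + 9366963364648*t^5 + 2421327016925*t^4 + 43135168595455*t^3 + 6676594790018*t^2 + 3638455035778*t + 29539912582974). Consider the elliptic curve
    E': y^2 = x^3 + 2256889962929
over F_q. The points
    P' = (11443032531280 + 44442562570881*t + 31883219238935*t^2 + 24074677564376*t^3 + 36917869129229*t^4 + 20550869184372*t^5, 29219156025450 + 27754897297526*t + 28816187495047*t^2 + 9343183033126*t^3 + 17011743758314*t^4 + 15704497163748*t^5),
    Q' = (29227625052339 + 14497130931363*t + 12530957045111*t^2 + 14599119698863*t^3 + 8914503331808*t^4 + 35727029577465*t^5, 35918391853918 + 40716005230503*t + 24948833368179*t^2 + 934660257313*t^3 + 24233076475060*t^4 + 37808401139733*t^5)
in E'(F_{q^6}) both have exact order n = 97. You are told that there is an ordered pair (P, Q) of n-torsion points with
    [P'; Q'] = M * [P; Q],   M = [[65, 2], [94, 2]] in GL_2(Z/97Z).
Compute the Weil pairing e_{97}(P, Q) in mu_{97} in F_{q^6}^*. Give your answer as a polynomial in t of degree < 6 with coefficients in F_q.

Since e_{97}(P,P)=e_{97}(Q,Q)=1 and e_{97}(Q,P)=e_{97}(P,Q)^{-1}, expanding e_{97}(65*P + 2*Q,94*P + 2*Q) leaves e(P,Q)^det(M).
So e_{97}(P,Q) = e_{97}(P',Q')^{5}, since 39*5 = 1 mod 97.
Run Miller on y^2=x^3+2256889962929 over F_{44977564409461}: ladder 1100001 (7 bits); e = f_P(D_Q)/f_Q(D_P).
f_P(D_Q)/f_Q(D_P) = 3496231207399 + 41224135137202*t + 40333934672960*t^2 + 28945774632905*t^3 + 38783602475737*t^4 + 27938745915811*t^5.
e_{97}(P,Q) = (3496231207399 + 41224135137202*t + 40333934672960*t^2 + 28945774632905*t^3 + 38783602475737*t^4 + 27938745915811*t^5)^{5} = 34028533181342 + 14871285479789*t + 44082860663214*t^2 + 44067971385852*t^3 + 19269047646014*t^4 + 36346891335599*t^5.

34028533181342 + 14871285479789*t + 44082860663214*t^2 + 44067971385852*t^3 + 19269047646014*t^4 + 36346891335599*t^5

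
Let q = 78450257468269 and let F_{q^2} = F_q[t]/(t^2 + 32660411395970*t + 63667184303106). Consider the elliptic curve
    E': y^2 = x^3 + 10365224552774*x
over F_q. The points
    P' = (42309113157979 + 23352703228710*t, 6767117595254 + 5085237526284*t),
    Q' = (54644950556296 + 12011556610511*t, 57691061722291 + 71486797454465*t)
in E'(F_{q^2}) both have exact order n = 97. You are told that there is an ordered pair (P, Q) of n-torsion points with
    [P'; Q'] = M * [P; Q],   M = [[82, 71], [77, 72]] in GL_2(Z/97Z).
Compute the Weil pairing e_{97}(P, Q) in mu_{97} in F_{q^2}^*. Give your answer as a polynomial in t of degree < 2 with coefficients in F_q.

e_{97} is bilinear + alternating on E[97], so e_{97}(82*P + 71*Q, 77*P + 72*Q) = e_{97}(P,Q)^(82*72-71*77).
82*72 - 71*77 = 437; reduced mod 97: det = 49, inverse 2.
n = 97 = (1100001)_2 (7 bits, wt 3); accumulate f_{97,P'}(Q'+S)/f_{97,P'}(S) along the 6-step ladder.
The quotient is 34600178323492 + 5730026131255*t.
Hence e(P,Q) = 14883206801654 + 75130413976541*t in F_{78450257468269^2}^*.

14883206801654 + 75130413976541*t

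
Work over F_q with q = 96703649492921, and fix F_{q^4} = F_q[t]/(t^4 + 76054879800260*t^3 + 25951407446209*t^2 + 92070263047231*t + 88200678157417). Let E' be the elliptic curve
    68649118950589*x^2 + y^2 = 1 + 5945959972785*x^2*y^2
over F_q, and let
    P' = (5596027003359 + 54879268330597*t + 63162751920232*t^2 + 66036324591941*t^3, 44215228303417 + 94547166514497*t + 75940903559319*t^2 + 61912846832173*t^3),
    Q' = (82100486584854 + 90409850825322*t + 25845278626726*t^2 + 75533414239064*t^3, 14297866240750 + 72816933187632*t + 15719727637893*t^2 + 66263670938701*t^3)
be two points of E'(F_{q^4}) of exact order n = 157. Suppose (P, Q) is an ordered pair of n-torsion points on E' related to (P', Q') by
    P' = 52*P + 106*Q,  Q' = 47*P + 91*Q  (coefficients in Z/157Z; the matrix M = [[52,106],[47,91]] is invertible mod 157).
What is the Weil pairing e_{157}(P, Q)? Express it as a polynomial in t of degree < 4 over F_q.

30834655868756 + 88876460261345*t + 88715325510715*t^2 + 18363767999379*t^3

Under M = [[52,106],[47,91]] in GL_2(Z/157), e_{157}(P',Q') = e_{157}(P,Q)^(52*91-106*47 mod 157).
Hence e(P,Q) = e(P',Q')^{27} where 27 = 64^{-1} mod 157.
Map (x,y)_Ed via u=(1+y)/(1-y), v=(1+y)/((1-y)x) to Montgomery A=34518662070554,B=67303335876921; then to (a',b')=(3747335166453,67532873860937).
Build f_{157,P'} and f_{157,Q'} via the 8-bit ladder of 157=10011101_2; evaluate at shifted divisors; quotient in F_{96703649492921^4}.
f_P(D_Q)/f_Q(D_P) = 11366812396670 + 51324433287321*t + 8576556916584*t^2 + 13652039634011*t^3.
(11366812396670 + 51324433287321*t + 8576556916584*t^2 + 13652039634011*t^3)^{27} mod (96703649492921,f) = 30834655868756 + 88876460261345*t + 88715325510715*t^2 + 18363767999379*t^3.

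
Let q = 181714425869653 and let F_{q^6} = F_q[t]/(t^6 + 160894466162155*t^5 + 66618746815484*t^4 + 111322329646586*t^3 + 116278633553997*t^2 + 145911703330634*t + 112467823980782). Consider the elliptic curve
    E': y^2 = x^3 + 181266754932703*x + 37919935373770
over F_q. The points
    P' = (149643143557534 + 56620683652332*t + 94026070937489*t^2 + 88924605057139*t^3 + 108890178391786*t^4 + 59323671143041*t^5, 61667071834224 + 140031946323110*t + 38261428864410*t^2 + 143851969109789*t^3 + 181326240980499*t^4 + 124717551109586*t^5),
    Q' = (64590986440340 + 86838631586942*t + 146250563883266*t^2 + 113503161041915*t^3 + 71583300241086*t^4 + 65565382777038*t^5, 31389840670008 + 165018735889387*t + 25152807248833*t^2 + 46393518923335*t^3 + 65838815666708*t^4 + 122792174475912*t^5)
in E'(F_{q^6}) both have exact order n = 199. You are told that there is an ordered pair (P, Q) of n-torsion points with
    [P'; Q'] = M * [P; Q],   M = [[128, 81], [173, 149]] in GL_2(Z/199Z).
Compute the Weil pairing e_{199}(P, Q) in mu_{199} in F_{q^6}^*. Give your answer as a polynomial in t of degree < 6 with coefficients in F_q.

9606117845214 + 56601498766278*t + 125416930874454*t^2 + 31756791412199*t^3 + 123092229785463*t^4 + 19726309257400*t^5

Under M = [[128,81],[173,149]] in GL_2(Z/199), e_{199}(P',Q') = e_{199}(P,Q)^(128*149-81*173 mod 199).
Hence e(P,Q) = e(P',Q')^{154} where 154 = 84^{-1} mod 199.
Run Miller on y^2=x^3+181266754932703*x+37919935373770 over F_{181714425869653}: ladder 11000111 (8 bits); e = f_P(D_Q)/f_Q(D_P).
Miller gives e_{199}(P',Q') = 88761837895152 + 154665293154675*t + 52774926710486*t^2 + 29820569849229*t^3 + 26812876882512*t^4 + 42325832999374*t^5 in F_{181714425869653^6}.
Raise to 154: e(P,Q) = 9606117845214 + 56601498766278*t + 125416930874454*t^2 + 31756791412199*t^3 + 123092229785463*t^4 + 19726309257400*t^5 in mu_{199}.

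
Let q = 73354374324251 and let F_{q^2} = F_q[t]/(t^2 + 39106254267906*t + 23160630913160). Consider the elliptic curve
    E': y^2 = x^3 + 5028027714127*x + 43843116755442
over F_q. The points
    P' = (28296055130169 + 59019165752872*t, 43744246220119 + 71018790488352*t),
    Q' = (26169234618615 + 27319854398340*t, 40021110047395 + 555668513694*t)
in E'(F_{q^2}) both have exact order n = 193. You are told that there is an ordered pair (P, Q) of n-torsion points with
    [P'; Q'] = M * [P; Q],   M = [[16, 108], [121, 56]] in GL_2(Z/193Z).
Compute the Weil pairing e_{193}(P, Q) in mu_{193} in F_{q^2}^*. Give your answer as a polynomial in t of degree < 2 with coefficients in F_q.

e_{193}(aP+bQ,cP+dQ) = e_{193}(P,Q)^(ad-bc); with (a,b,c,d)=(16,108,121,56) this gives the det-193 law.
det M = 16*56 - 108*121 = -12172 = 180 (mod 193); 180^{-1} = 89 (mod 193).
Double-and-add over 11000001: 8-1 doublings, 3-1 additions; each step l_{T,T}/v_{2T} or l_{T,P'}/v at Q'+S for random S.
e_{193}(P',Q') = 69804931932560 + 52713213664388*t.
Raise to 89: e(P,Q) = 50647355724033 + 51556150794624*t in mu_{193}.

50647355724033 + 51556150794624*t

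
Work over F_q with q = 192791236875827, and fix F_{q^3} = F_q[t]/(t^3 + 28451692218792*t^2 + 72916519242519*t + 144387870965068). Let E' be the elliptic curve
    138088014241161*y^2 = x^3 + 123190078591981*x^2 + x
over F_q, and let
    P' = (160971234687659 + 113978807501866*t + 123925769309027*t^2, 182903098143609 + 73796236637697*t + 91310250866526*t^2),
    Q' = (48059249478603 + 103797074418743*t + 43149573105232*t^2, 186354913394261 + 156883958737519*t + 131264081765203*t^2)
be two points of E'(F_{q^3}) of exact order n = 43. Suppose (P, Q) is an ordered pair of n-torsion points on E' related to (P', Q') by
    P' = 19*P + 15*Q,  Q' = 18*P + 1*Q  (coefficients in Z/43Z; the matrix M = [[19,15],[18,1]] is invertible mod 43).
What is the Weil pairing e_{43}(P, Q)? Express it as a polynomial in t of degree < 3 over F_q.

24411253171471 + 169924149041059*t + 98818009171870*t^2

e_{43}(aP+bQ,cP+dQ) = e_{43}(P,Q)^(ad-bc); with (a,b,c,d)=(19,15,18,1) this gives the det-43 law.
Inverting 7 mod 43: 37. Thus e_{43}(P,Q) = e(P',Q')^{37}.
(x,y)|->(88966444763001x+162719599211038,88966444763001y) sends E' to y^2=x^3+129146286117768*x+67686847040283.
Run Miller on y^2=x^3+129146286117768*x+67686847040283 over F_{192791236875827}: ladder 101011 (6 bits); e = f_P(D_Q)/f_Q(D_P).
The quotient is 19092530127771 + 106571812236303*t + 69024489672972*t^2.
Finally e_{43}(P,Q) = 24411253171471 + 169924149041059*t + 98818009171870*t^2.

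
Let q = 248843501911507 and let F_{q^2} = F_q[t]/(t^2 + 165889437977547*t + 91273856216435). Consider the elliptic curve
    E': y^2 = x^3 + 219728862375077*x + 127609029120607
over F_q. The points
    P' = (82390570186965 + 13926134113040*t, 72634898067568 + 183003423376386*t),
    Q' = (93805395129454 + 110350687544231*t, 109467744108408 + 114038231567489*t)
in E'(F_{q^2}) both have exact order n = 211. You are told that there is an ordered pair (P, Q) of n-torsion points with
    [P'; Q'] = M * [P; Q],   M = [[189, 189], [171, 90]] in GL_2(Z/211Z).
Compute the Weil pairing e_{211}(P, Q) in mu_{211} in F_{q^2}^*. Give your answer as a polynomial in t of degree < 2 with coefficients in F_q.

Since e_{211}(P,P)=e_{211}(Q,Q)=1 and e_{211}(Q,P)=e_{211}(P,Q)^{-1}, expanding e_{211}(189*P + 189*Q,171*P + 90*Q) leaves e(P,Q)^det(M).
189*90 - 189*171 = -15309; reduced mod 211: det = 94, inverse 110.
n = 211 = (11010011)_2 (8 bits, wt 5); accumulate f_{211,P'}(Q'+S)/f_{211,P'}(S) along the 7-step ladder.
The quotient is 238294141664771 + 120015128865698*t.
e_{211}(P,Q) = (238294141664771 + 120015128865698*t)^{110} = 87037020427355 + 59753344848362*t.

87037020427355 + 59753344848362*t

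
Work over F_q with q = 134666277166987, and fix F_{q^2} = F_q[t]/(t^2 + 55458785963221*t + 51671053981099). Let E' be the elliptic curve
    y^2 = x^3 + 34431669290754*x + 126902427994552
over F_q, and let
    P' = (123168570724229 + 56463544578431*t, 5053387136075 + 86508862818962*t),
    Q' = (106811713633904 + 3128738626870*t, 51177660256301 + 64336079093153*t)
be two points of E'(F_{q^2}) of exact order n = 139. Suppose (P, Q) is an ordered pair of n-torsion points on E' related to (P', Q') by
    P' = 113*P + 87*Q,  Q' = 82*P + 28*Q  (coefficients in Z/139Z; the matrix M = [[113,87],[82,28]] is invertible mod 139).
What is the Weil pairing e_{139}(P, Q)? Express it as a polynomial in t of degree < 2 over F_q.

46301303659753 + 58576349434366*t

e_{139}(aP+bQ,cP+dQ) = e_{139}(P,Q)^(ad-bc); with (a,b,c,d)=(113,87,82,28) this gives the det-139 law.
Inverting 61 mod 139: 98. Thus e_{139}(P,Q) = e(P',Q')^{98}.
Run Miller on y^2=x^3+34431669290754*x+126902427994552 over F_{134666277166987}: ladder 10001011 (8 bits); e = f_P(D_Q)/f_Q(D_P).
f_P(D_Q)/f_Q(D_P) = 40824555265058 + 58315347849728*t.
Raise to 98: e(P,Q) = 46301303659753 + 58576349434366*t in mu_{139}.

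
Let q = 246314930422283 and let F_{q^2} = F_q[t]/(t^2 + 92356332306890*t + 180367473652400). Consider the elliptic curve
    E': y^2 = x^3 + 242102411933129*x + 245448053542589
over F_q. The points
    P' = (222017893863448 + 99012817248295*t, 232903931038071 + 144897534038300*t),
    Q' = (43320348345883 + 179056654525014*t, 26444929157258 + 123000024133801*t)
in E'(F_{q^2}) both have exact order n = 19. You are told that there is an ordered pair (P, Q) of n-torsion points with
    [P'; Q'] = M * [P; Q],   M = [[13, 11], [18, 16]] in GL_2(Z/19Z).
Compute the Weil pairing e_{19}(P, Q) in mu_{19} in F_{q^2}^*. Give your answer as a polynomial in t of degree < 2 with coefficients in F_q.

183507928557130 + 67348541246604*t

Under M = [[13,11],[18,16]] in GL_2(Z/19), e_{19}(P',Q') = e_{19}(P,Q)^(13*16-11*18 mod 19).
det(M) mod 19 = 10; its inverse in (Z/19)^* is 2 (check: 10*2 mod 19 = 1).
5-bit Miller (10011) on E'/F_{246314930422283} with a'=242102411933129, b'=245448053542589: accumulate tangent/chord ratios at Q'+S and P'+S'.
So e_{19}(P',Q') = 66442534561847 + 221933923722850*t.
Hence e(P,Q) = 183507928557130 + 67348541246604*t in F_{246314930422283^2}^*.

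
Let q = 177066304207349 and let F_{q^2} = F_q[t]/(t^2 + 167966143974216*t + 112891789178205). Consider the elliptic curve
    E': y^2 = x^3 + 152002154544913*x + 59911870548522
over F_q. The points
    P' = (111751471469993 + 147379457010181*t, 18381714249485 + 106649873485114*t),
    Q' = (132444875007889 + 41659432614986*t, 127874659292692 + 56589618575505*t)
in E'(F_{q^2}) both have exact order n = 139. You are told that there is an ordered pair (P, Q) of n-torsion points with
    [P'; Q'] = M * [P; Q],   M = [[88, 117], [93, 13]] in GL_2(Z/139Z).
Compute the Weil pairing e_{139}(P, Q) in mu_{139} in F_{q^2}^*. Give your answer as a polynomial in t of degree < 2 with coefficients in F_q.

e_{139}(aP+bQ,cP+dQ) = e_{139}(P,Q)^(ad-bc); with (a,b,c,d)=(88,117,93,13) this gives the det-139 law.
det(M) mod 139 = 132; its inverse in (Z/139)^* is 119 (check: 132*119 mod 139 = 1).
8-bit Miller (10001011) on E'/F_{177066304207349} with a'=152002154544913, b'=59911870548522: accumulate tangent/chord ratios at Q'+S and P'+S'.
f_P(D_Q)/f_Q(D_P) = 38681456535594 + 16347215271761*t.
Raise to 119: e(P,Q) = 51784860794722 + 48002281985026*t in mu_{139}.

51784860794722 + 48002281985026*t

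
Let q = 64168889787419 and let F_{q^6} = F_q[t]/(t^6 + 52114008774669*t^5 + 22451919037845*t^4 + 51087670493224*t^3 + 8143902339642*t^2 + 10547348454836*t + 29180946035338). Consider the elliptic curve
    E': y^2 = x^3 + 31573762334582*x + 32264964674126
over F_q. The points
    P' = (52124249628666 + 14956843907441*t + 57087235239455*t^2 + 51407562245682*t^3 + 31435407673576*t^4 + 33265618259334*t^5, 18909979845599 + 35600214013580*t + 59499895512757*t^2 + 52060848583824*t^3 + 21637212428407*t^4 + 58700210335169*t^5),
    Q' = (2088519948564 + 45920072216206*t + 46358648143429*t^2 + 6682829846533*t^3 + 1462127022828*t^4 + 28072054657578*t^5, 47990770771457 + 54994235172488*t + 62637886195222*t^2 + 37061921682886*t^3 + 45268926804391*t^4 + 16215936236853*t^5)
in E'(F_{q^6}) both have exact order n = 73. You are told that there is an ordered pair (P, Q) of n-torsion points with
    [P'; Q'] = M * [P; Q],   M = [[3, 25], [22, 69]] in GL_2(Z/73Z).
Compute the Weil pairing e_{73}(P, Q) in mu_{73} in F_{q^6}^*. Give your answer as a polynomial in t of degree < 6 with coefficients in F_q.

e_{73}(aP+bQ,cP+dQ) = e_{73}(P,Q)^(ad-bc); with (a,b,c,d)=(3,25,22,69) this gives the det-73 law.
3*69 - 25*22 = -343; reduced mod 73: det = 22, inverse 10.
Run Miller on y^2=x^3+31573762334582*x+32264964674126 over F_{64168889787419}: ladder 1001001 (7 bits); e = f_P(D_Q)/f_Q(D_P).
e_{73}(P',Q') = 41595827348147 + 24170673072694*t + 63800050100450*t^2 + 45319277452068*t^3 + 9484408427517*t^4 + 578636837715*t^5.
Thus e_{73}(P,Q) = 58594423517718 + 847003337200*t + 18786062713335*t^2 + 6841221528587*t^3 + 53359270408028*t^4 + 45476770798786*t^5.

58594423517718 + 847003337200*t + 18786062713335*t^2 + 6841221528587*t^3 + 53359270408028*t^4 + 45476770798786*t^5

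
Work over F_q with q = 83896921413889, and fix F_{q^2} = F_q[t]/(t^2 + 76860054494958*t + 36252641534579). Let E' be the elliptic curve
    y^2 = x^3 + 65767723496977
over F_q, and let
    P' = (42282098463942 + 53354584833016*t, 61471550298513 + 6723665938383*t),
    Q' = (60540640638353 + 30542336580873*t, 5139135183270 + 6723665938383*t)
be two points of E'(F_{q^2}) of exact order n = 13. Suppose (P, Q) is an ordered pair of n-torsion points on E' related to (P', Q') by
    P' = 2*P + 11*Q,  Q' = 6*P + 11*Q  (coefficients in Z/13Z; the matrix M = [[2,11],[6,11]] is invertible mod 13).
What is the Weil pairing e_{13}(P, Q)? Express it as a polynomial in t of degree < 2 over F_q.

48600882575411 + 79587151963150*t

e_{13} is bilinear + alternating on E[13], so e_{13}(2*P + 11*Q, 6*P + 11*Q) = e_{13}(P,Q)^(2*11-11*6).
So e_{13}(P,Q) = e_{13}(P',Q')^{5}, since 8*5 = 1 mod 13.
Build f_{13,P'} and f_{13,Q'} via the 4-bit ladder of 13=1101_2; evaluate at shifted divisors; quotient in F_{83896921413889^2}.
So e_{13}(P',Q') = 71445655046464 + 33418588367435*t.
Raise to 5: e(P,Q) = 48600882575411 + 79587151963150*t in mu_{13}.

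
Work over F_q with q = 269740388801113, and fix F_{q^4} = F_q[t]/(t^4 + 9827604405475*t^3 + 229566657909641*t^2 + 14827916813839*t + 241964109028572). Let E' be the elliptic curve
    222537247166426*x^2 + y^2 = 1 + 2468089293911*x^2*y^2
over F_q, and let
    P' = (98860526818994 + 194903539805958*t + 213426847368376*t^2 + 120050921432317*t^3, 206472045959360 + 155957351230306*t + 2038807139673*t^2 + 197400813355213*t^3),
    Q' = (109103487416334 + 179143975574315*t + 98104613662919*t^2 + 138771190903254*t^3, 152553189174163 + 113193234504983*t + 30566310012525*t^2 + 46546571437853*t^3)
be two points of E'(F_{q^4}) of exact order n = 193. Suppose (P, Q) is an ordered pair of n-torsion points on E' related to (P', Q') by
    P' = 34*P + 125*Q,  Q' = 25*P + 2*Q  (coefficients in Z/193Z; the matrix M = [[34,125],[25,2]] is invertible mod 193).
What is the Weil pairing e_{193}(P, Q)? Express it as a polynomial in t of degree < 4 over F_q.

Alternating bilinearity on E[193] (values in mu_{193} in F_{269740388801113^4}) gives e(P',Q') = e(P,Q)^det(M).
So e_{193}(P,Q) = e_{193}(P',Q')^{137}, since 31*137 = 1 mod 193.
Map (x,y)_Ed via u=(1+y)/(1-y), v=(1+y)/((1-y)x) to Montgomery A=149162171979631,B=194441511457334; then to (a',b')=(0,245049042949675).
Miller loop for e_{193} over F_{269740388801113^4}: bits of 193 = 11000001; 7 double steps + 2 add steps, l/v at each.
The quotient is 52455579621052 + 103347288906307*t + 224769220480999*t^2 + 51320381830954*t^3.
Thus e_{193}(P,Q) = 180737311981013 + 73754501609746*t + 240226940630915*t^2 + 224926668999857*t^3.

180737311981013 + 73754501609746*t + 240226940630915*t^2 + 224926668999857*t^3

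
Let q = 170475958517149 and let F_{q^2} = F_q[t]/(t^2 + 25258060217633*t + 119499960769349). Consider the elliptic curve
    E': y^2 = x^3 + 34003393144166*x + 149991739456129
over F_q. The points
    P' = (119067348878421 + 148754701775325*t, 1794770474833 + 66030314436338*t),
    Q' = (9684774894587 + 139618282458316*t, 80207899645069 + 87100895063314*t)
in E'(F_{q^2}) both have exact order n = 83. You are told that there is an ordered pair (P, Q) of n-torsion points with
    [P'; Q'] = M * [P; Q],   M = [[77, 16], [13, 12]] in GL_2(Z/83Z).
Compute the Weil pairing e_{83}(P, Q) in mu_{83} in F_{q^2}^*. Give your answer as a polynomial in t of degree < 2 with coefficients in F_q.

e_{83}(aP+bQ,cP+dQ) = e_{83}(P,Q)^(ad-bc); with (a,b,c,d)=(77,16,13,12) this gives the det-83 law.
So e_{83}(P,Q) = e_{83}(P',Q')^{8}, since 52*8 = 1 mod 83.
Run Miller on y^2=x^3+34003393144166*x+149991739456129 over F_{170475958517149}: ladder 1010011 (7 bits); e = f_P(D_Q)/f_Q(D_P).
f_P(D_Q)/f_Q(D_P) = 27310977122346 + 39196272435535*t.
Thus e_{83}(P,Q) = 115710246719180 + 115008652608487*t.

115710246719180 + 115008652608487*t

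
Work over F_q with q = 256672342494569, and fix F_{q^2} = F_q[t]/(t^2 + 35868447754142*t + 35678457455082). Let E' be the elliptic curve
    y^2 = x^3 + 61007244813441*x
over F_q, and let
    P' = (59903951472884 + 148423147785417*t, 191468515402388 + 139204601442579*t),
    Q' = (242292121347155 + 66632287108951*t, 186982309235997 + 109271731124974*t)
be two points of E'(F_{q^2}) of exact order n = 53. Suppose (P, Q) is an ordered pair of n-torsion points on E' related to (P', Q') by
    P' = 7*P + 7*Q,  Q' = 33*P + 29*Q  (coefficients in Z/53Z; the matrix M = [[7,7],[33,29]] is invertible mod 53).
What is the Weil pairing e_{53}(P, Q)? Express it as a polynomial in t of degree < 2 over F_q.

192854576676684 + 160292192948790*t

e_{53} is bilinear + alternating on E[53], so e_{53}(7*P + 7*Q, 33*P + 29*Q) = e_{53}(P,Q)^(7*29-7*33).
7*29 - 7*33 = -28; reduced mod 53: det = 25, inverse 17.
Miller loop for e_{53} over F_{256672342494569^2}: bits of 53 = 110101; 5 double steps + 3 add steps, l/v at each.
The quotient is 197883810697488 + 104432840385978*t.
Raise to 17: e(P,Q) = 192854576676684 + 160292192948790*t in mu_{53}.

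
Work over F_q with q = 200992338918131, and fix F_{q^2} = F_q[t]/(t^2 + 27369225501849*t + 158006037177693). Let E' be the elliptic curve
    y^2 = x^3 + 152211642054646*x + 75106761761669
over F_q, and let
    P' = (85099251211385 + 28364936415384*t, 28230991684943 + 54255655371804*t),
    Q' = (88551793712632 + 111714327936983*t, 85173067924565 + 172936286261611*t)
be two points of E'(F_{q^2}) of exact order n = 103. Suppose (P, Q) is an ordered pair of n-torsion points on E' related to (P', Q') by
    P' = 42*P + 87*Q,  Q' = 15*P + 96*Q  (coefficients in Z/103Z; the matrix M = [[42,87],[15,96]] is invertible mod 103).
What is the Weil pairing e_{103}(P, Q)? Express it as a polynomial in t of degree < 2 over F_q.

51568823747743 + 150389084553244*t

Since e_{103}(P,P)=e_{103}(Q,Q)=1 and e_{103}(Q,P)=e_{103}(P,Q)^{-1}, expanding e_{103}(42*P + 87*Q,15*P + 96*Q) leaves e(P,Q)^det(M).
So e_{103}(P,Q) = e_{103}(P',Q')^{82}, since 49*82 = 1 mod 103.
Run Miller on y^2=x^3+152211642054646*x+75106761761669 over F_{200992338918131}: ladder 1100111 (7 bits); e = f_P(D_Q)/f_Q(D_P).
f_P(D_Q)/f_Q(D_P) = 107395822242949 + 85204672997074*t.
e_{103}(P,Q) = (107395822242949 + 85204672997074*t)^{82} = 51568823747743 + 150389084553244*t.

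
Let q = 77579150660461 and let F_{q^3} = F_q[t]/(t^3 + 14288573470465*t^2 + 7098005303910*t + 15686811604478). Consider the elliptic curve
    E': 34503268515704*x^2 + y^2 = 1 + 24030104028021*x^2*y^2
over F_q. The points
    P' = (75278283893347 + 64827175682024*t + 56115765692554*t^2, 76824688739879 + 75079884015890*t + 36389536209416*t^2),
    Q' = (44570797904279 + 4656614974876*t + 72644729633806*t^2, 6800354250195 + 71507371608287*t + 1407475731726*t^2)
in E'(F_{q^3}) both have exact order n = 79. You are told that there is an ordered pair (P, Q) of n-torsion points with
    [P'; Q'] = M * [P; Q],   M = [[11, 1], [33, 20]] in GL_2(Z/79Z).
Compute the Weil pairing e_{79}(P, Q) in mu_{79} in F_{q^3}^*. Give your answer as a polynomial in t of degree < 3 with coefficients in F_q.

Since e_{79}(P,P)=e_{79}(Q,Q)=1 and e_{79}(Q,P)=e_{79}(P,Q)^{-1}, expanding e_{79}(11*P + 1*Q,33*P + 20*Q) leaves e(P,Q)^det(M).
det(M) mod 79 = 29; its inverse in (Z/79)^* is 30 (check: 29*30 mod 79 = 1).
Edwards a_E,d_E -> Montgomery A=71581296760263,B=13578627189893 -> Weierstrass 0,76342146852529 via alpha=22685420534031,beta=22013078787036.
Double-and-add over 1001111: 7-1 doublings, 5-1 additions; each step l_{T,T}/v_{2T} or l_{T,P'}/v at Q'+S for random S.
f_P(D_Q)/f_Q(D_P) = 51606547566022 + 2448944312837*t + 47904105477002*t^2.
Finally e_{79}(P,Q) = 11561783487795 + 8948353930061*t + 31570531038057*t^2.

11561783487795 + 8948353930061*t + 31570531038057*t^2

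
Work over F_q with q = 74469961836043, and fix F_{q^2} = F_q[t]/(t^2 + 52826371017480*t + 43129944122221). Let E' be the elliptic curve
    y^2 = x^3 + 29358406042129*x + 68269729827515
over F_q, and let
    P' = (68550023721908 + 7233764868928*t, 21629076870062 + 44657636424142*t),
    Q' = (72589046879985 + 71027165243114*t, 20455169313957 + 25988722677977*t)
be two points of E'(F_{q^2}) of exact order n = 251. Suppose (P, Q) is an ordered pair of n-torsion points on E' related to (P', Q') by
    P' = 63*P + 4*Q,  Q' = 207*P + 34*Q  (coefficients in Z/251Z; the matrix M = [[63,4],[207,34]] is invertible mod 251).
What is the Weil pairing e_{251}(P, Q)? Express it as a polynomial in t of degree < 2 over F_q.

17224613999302 + 43028778290636*t

Under M = [[63,4],[207,34]] in GL_2(Z/251), e_{251}(P',Q') = e_{251}(P,Q)^(63*34-4*207 mod 251).
Inverting 59 mod 251: 234. Thus e_{251}(P,Q) = e(P',Q')^{234}.
n = 251 = (11111011)_2 (8 bits, wt 7); accumulate f_{251,P'}(Q'+S)/f_{251,P'}(S) along the 7-step ladder.
f_P(D_Q)/f_Q(D_P) = 13184359425665 + 52202136249257*t.
Raise to 234: e(P,Q) = 17224613999302 + 43028778290636*t in mu_{251}.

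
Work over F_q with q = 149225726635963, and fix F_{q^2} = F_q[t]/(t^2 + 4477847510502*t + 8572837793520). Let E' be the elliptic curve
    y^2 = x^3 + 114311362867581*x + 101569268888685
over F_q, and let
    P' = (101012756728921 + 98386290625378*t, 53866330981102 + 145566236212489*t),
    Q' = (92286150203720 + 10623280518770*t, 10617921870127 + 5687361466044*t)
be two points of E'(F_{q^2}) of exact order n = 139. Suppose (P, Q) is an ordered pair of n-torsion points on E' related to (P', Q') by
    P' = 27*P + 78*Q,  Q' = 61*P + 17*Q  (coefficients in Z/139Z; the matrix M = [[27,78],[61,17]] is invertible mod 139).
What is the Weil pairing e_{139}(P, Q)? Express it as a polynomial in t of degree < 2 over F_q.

The 139-Weil pairing on E[139] over F_{149225726635963} is alternating-bilinear: e_{139}(P',Q') = e_{139}(P,Q)^det(M).
Inverting 10 mod 139: 14. Thus e_{139}(P,Q) = e(P',Q')^{14}.
Miller loop for e_{139} over F_{149225726635963^2}: bits of 139 = 10001011; 7 double steps + 3 add steps, l/v at each.
The quotient is 61539750257435 + 60438000619596*t.
Finally e_{139}(P,Q) = 131671367505380 + 4920316958313*t.

131671367505380 + 4920316958313*t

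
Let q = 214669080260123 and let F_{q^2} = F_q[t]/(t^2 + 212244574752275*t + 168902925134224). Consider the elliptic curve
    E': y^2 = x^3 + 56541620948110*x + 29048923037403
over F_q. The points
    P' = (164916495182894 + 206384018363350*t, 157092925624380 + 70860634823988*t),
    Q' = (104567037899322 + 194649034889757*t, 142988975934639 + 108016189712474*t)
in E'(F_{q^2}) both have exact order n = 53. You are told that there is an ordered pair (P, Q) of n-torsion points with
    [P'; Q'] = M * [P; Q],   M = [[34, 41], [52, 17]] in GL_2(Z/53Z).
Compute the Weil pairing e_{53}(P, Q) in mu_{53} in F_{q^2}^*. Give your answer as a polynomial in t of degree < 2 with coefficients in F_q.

The 53-Weil pairing on E[53] over F_{214669080260123} is alternating-bilinear: e_{53}(P',Q') = e_{53}(P,Q)^det(M).
34*17 - 41*52 = -1554; reduced mod 53: det = 36, inverse 28.
Run Miller on y^2=x^3+56541620948110*x+29048923037403 over F_{214669080260123}: ladder 110101 (6 bits); e = f_P(D_Q)/f_Q(D_P).
Miller gives e_{53}(P',Q') = 49035087239011 + 190258783632781*t in F_{214669080260123^2}.
Thus e_{53}(P,Q) = 82590966324444 + 45528072088914*t.

82590966324444 + 45528072088914*t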